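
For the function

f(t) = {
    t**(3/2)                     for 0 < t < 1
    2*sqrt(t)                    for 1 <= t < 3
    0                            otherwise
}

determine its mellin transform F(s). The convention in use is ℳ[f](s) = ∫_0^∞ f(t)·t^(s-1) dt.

linearity at 1 turns ℳ[f](s) into 2 summed integrals
piece [0, 1): integrate t**(3/2) against the kernel
between 1 and 3 the integrand is 2*sqrt(t)·t^(s-1)

(4*sqrt(3)*3**s*(2*s + 3) - 4*s - 10)/((2*s + 1)*(2*s + 3))
  Re(s) > -3/2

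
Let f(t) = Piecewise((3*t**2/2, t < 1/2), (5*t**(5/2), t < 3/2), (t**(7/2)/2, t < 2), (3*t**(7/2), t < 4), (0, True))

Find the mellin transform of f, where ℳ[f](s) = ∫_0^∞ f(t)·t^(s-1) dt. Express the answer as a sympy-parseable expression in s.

summing 4 kernel integrals split by 1/2, 3/2, 2 yields ℳ[f](s)
between 0 and 1/2 the integrand is 3*t**2/2·t^(s-1)
the [1/2, 3/2) slice contributes ∫ 5*t**(5/2)·t^(s-1) dt
the [3/2, 2) slice contributes ∫ t**(7/2)/2·t^(s-1) dt
over [2, 4), the kernel integral of 3*t**(7/2) enters the sum

(-20*2**(-s - 5/2)*(s + 2)*(2*s + 7) + 3*2**(-s - 2)*(2*s + 5)*(2*s + 7) - 10*2**(s + 7/2)*(s + 2)*(2*s + 5) + 20*(3/2)**(s + 5/2)*(s + 2)*(2*s + 7) - 2*(3/2)**(s + 7/2)*(s + 2)*(2*s + 5) + 12*4**(s + 7/2)*(s + 2)*(2*s + 5))/(2*(s + 2)*(2*s + 5)*(2*s + 7))
  Re(s) > -2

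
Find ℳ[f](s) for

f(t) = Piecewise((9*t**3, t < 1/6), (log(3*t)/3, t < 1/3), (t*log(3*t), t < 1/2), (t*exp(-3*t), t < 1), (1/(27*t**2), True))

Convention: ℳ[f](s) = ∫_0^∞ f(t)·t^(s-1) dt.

(72*2**s*(s - 2)*(s + 1)**2*(s + 3)*(2*s - (s + 1)**2 + 1)*uppergamma(s + 1, 3/2) - 72*2**s*(s - 2)*(s + 1)**2*(s + 3)*(2*s - (s + 1)**2 + 1)*uppergamma(s + 1, 3) + 72*2**s*(s - 2)*(s + 1)**2*(s + 3) + 72*2**s*(s - 2)*(s + 3)*(2*s - (s + 1)**2 + 1) + 3**s*(s - 2)*(s + 1)*(s + 3)*(-108*log(2) + 108*log(3))*(2*s - (s + 1)**2 + 1) - 108*3**s*(s - 2)*(s + 3)*(2*s - (s + 1)**2 + 1) - 8*6**s*(s + 1)**2*(s + 3)*(2*s - (s + 1)**2 + 1) - 72*(s - 2)*(s + 1)**3*(s + 3)*log(2) - 72*(s - 2)*(s + 1)**2*(s + 3) + 72*(s - 2)*(s + 1)**2*(s + 3)*log(2) + 9*(s - 2)*(s + 1)**2*(2*s - (s + 1)**2 + 1))/(216*6**s*(s - 2)*(s + 1)**2*(s + 3)*(2*s - (s + 1)**2 + 1))
  -3 < Re(s) < 2

the shared t-power comes off first: 9*t**(5/2) on [0, 1/6); log(3*t)/(3*sqrt(t)) on [1/6, 1/3); sqrt(t)*log(3*t) on [1/3, 1/2); …
back out the shared t-power: 9*t**2 on [0, 1/6); log(3*t)/(3*t) on [1/6, 1/3); log(3*t) on [1/3, 1/2); …
strip the common scale on t: t**2 on [0, 1/2); log(t)/t on [1/2, 1); log(t) on [1, 3/2); …
cuts at 1/6, 1/3, 1/2, 1: linearity sums the 5 kernel integrals
[0, 1/6) adds the kernel integral of 9*t**3
on [1/6, 1/3): add ∫ log(3*t)/3·t^(s-1) dt
on [1/3, 1/2): add ∫ t*log(3*t)·t^(s-1) dt
segment 1/2 to 1 holds t*exp(-3*t); add its integral
for t in [1, ∞): the term is ∫ 1/(27*t**2)·t^(s-1)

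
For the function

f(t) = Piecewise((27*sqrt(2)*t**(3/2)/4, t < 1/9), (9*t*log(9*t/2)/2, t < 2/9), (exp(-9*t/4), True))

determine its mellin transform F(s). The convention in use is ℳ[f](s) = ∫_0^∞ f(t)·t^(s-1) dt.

the common scale on t comes off first: 3*sqrt(3)*t**(3/2) on [0, 1/6); 3*t*log(3*t) on [1/6, 1/3); exp(-3*t/2) on [1/3, ∞)
strip the common scale on t: t**(3/2) on [0, 1/2); t*log(t) on [1/2, 1); exp(-t/2) on [1, ∞)
treat the 3 regions marked off by 1/9, 2/9 separately and sum
for t in [0, 1/9): the term is ∫ 27*sqrt(2)*t**(3/2)/4·t^(s-1)
∫ over [1/9, 2/9) of 9*t*log(9*t/2)/2·t^(s-1) joins the sum
∫ exp(-9*t/4)·t^(s-1) over [2/9, ∞)

(2*2**(2*s)*(2*s + 3)*(s**2 + 2*s + 1)*uppergamma(s, 1/2) - 2*2**s*(2*s + 3) + s*(2*s + 3)*log(2) + 2*s + (2*s + 3)*log(2) + sqrt(2)*(s**2 + 2*s + 1) + 3)/(2*9**s*(2*s + 3)*(s**2 + 2*s + 1))
  Re(s) > -3/2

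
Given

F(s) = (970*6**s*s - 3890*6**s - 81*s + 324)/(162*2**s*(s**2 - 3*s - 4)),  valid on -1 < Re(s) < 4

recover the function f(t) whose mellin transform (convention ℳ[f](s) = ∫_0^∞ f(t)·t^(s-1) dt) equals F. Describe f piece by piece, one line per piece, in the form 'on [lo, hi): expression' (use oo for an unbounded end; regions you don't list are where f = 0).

on [0, 1/2): t
on [1/2, 3): 2*t
on [3, oo): t**(-4)

cuts at 1/2, 3: linearity sums the 3 kernel integrals
∫ over [0, 1/2) of t·t^(s-1) joins the sum
over [1/2, 3), the kernel integral of 2*t enters the sum
over [3, ∞), the kernel integral of t**(-4) enters the sum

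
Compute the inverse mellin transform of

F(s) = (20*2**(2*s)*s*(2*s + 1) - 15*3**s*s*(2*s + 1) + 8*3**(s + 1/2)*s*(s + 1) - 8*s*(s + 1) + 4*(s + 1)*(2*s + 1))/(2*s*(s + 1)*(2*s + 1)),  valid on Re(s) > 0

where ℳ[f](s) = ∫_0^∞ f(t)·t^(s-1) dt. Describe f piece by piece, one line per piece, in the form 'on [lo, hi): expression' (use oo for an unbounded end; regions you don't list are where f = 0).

on [0, 1): 2
on [1, 3): 2*sqrt(t)
on [3, 4): 5*t/2

the 3 pieces separated at 1, 3 each add one integral
∫ 2·t^(s-1) over [0, 1)
over [1, 3), the kernel integral of 2*sqrt(t) enters the sum
over [3, 4), the kernel integral of 5*t/2 enters the sum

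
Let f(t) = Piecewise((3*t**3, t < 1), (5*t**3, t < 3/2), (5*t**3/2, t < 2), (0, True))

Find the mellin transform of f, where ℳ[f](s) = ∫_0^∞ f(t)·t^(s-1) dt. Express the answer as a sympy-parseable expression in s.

(320*2**s + 135*(3/2)**s - 32)/(16*(s + 3))
  Re(s) > -3

along the cuts 1, 3/2, ℳ[f](s) splits into 3 integrals
for t in [0, 1): the term is ∫ 3*t**3·t^(s-1)
the [1, 3/2) slice contributes ∫ 5*t**3·t^(s-1) dt
on [3/2, 2) integrate f = 5*t**3/2 against the kernel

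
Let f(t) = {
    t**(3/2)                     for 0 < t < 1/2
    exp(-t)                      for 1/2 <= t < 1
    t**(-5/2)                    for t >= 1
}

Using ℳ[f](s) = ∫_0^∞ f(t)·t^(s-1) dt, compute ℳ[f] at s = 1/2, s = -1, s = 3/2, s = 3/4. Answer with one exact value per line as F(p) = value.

treat the 3 regions marked off by 1/2, 1 separately and sum
on [0, 1/2): add ∫ t**(3/2)·t^(s-1) dt
the [1/2, 1) slice contributes ∫ exp(-t)·t^(s-1) dt
over [1, ∞), the kernel integral of t**(-5/2) enters the sum

F(1/2) = -sqrt(pi)*erfc(1) + sqrt(pi)*erfc(sqrt(2)/2) + 5/8
F(-1) = -expint(2, 1) + 2/7 + 2*expint(2, 1/2) + sqrt(2)
F(3/2) = -exp(-1) - sqrt(pi)*erfc(1)/2 + sqrt(pi)*erfc(sqrt(2)/2)/2 + sqrt(2)*exp(-1/2)/2 + 25/24
F(3/4) = -uppergamma(3/4, 1) + 2**(3/4)/18 + 4/7 + uppergamma(3/4, 1/2)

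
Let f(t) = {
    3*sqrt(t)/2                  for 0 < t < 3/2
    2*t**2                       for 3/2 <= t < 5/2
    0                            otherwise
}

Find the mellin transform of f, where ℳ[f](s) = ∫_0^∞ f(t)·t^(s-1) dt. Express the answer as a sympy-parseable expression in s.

the 2 pieces separated at 3/2 each add one integral
segment [0, 3/2) carries 3*sqrt(t)/2; integrate it
the [3/2, 5/2) slice contributes ∫ 2*t**2·t^(s-1) dt

(-9*3**s*(2*s + 1) + 3*sqrt(2)*3**(s + 1/2)*(s + 2) + 25*5**s*(2*s + 1))/(2*2**s*(s + 2)*(2*s + 1))
  Re(s) > -1/2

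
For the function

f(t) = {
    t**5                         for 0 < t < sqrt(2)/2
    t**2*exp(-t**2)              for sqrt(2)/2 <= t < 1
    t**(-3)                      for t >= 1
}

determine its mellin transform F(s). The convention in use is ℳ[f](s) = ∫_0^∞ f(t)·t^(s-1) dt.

strip the power substitution: t**(5/2) on [0, 1/2); t*exp(-t) on [1/2, 1); t**(-3/2) on [1, ∞)
remove the shared t-power first: sqrt(t) on [0, 1/2); exp(-t)/t on [1/2, 1); t**(-7/2) on [1, ∞)
invert the shared t-power to get t**(3/2) on [0, 1/2); exp(-t) on [1/2, 1); t**(-5/2) on [1, ∞)
summing 3 kernel integrals split by sqrt(2)/2, 1 yields ℳ[f](s)
∫ t**5·t^(s-1) over [0, sqrt(2)/2)
segment [sqrt(2)/2, 1) carries t**2*exp(-t**2); integrate it
segment 1 to ∞ holds t**(-3); add its integral

(4*2**(s/2)*(s - 3)*(s + 5)*uppergamma(s/2 + 1, 1/2) - 4*2**(s/2)*(s - 3)*(s + 5)*uppergamma(s/2 + 1, 1) - 8*2**(s/2)*(s + 5) + sqrt(2)*(s - 3))/(8*2**(s/2)*(s - 3)*(s + 5))
  -5 < Re(s) < 3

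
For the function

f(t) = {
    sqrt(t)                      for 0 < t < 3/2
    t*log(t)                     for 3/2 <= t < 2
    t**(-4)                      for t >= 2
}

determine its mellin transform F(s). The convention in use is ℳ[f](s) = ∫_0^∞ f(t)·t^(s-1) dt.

the 3 pieces separated at 3/2, 2 each add one integral
segment 0 to 3/2 holds sqrt(t); add its integral
segment 3/2 to 2 holds t*log(t); add its integral
on [2, ∞): add ∫ t**(-4)·t^(s-1) dt

(-32*2**(2*s)*(s - 4)*(2*s + 1) + 3**s*s*(s - 4)*(2*s + 1)*(-24*log(3) + 24*log(2)) + 3**s*(s - 4)*(2*s + 1)*(-24*log(3) + 24*log(2)) + 24*3**s*(s - 4)*(2*s + 1) + 16*3**s*sqrt(6)*(s - 4)*(s**2 + 2*s + 1) + 32*4**s*s*(s - 4)*(2*s + 1)*log(2) + 32*4**s*(s - 4)*(2*s + 1)*log(2) - 4**s*(2*s + 1)*(s**2 + 2*s + 1))/(16*2**s*(s - 4)*(2*s + 1)*(s**2 + 2*s + 1))
  -1/2 < Re(s) < 4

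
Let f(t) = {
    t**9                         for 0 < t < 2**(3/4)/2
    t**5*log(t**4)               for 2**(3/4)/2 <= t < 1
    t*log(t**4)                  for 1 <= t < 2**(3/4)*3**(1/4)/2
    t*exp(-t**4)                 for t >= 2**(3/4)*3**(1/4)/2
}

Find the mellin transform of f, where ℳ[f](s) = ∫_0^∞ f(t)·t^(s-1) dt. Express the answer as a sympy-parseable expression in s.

peel off the shared t-power: t**8 on [0, 2**(3/4)/2); t**4*log(t**4) on [2**(3/4)/2, 1); log(t**4) on [1, 2**(3/4)*3**(1/4)/2); …
reversing the power substitution: t**4 on [0, sqrt(2)/2); t**2*log(t**2) on [sqrt(2)/2, 1); log(t**2) on [1, sqrt(6)/2); …
reversing the power substitution: t**2 on [0, 1/2); t*log(t) on [1/2, 1); log(t) on [1, 3/2); …
treat the 4 regions marked off by 2**(3/4)/2, 1, 2**(3/4)*3**(1/4)/2 separately and sum
the [0, 2**(3/4)/2) slice contributes ∫ t**9·t^(s-1) dt
∫ over [2**(3/4)/2, 1) of t**5*log(t**4)·t^(s-1) joins the sum
over [1, 2**(3/4)*3**(1/4)/2), the kernel integral of t*log(t**4) enters the sum
segment 2**(3/4)*3**(1/4)/2 to ∞ holds t*exp(-t**4); add its integral

2**(-s/4 - 9/4)*(2**(s/4 + 1/4)*(s + 1)**2*(s + 9)*(8*s + (s + 1)**2 + 24)*uppergamma(s/4 + 1/4, 3/2) + 2**(s/4 + 17/4)*(-s - 9)*(s + 1)**2 + 2**(s/4 + 17/4)*(s + 9)*(8*s + (s + 1)**2 + 24) + 3**(s/4 + 1/4)*(s + 1)*(s + 9)*(-4*log(2) + 4*log(3))*(8*s + (s + 1)**2 + 24) - 16*3**(s/4 + 1/4)*(s + 9)*(8*s + (s + 1)**2 + 24) + (s + 1)**3*(s + 9)*log(4) + 8*(s + 1)**2*(s + 9)*log(2) + (s + 1)**2*(8*s + 72) + (s + 1)**2*(8*s + (s + 1)**2 + 24))/((s + 1)**2*(s + 9)*(8*s + (s + 1)**2 + 24))
  Re(s) > -9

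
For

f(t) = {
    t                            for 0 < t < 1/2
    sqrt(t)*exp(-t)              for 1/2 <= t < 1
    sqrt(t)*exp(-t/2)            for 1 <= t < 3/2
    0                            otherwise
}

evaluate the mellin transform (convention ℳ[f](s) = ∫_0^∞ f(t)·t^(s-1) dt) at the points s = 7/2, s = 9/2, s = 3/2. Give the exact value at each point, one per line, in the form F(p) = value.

F(7/2) = -807*exp(-3/4)/4 - 16*exp(-1) + sqrt(2)/144 + 1343*exp(-1/2)/8
F(9/2) = -12993*exp(-3/4)/8 - 65*exp(-1) + sqrt(2)/352 + 20889*exp(-1/2)/16
F(3/2) = -7*exp(-3/4) - 2*exp(-1) + sqrt(2)/20 + 15*exp(-1/2)/2

invert the shared t-power to get sqrt(t) on [0, 1/2); exp(-t) on [1/2, 1); exp(-t/2) on [1, 3/2)
treat the 3 regions marked off by 1/2, 1 separately and sum
for t in [0, 1/2): the term is ∫ t·t^(s-1)
segment 1/2 to 1 holds sqrt(t)*exp(-t); add its integral
∫ sqrt(t)*exp(-t/2)·t^(s-1) over [1, 3/2)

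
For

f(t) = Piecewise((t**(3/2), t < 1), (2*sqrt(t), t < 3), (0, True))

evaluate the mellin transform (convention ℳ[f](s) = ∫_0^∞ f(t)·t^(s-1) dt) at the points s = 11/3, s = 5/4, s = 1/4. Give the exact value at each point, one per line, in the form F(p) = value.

F(11/3) = -222/775 + 972*3**(1/6)/25
F(5/4) = -60/77 + 24*3**(3/4)/7
F(1/4) = -44/21 + 8*3**(3/4)/3

decompose at 1; ℳ[f](s) sums the 2 pieces' integrals
segment [0, 1) carries t**(3/2); integrate it
segment [1, 3) carries 2*sqrt(t); integrate it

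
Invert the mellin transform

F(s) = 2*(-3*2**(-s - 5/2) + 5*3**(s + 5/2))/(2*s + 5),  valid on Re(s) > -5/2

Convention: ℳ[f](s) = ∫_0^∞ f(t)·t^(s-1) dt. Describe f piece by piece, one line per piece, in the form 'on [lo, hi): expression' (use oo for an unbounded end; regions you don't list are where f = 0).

on [0, 1/2): 2*t**(5/2)
on [1/2, 3): 5*t**(5/2)

split f at 1/2: ℳ[f](s) collects 2 kernel integrals
∫ over [0, 1/2) of 2*t**(5/2)·t^(s-1) joins the sum
∫ over [1/2, 3) of 5*t**(5/2)·t^(s-1) joins the sum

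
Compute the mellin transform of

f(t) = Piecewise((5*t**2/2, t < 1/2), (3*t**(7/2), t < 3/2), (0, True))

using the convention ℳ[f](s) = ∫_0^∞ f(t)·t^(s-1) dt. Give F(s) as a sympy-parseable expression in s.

the 2 pieces separated at 1/2 each add one integral
on [0, 1/2): add ∫ 5*t**2/2·t^(s-1) dt
on [1/2, 3/2) integrate f = 3*t**(7/2) against the kernel

(2**(1/2 - s)*3**(s + 9/2)*(s + 2) + 3*2**(1/2 - s)*(-s - 2) + 5*(2*s + 7)/2**s)/(8*(s + 2)*(2*s + 7))
  Re(s) > -2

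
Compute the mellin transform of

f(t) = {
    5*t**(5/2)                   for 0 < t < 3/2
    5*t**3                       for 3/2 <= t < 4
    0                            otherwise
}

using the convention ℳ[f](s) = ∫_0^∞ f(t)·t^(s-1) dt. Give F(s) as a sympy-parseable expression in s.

split f at 3/2: ℳ[f](s) collects 2 kernel integrals
∫ 5*t**(5/2)·t^(s-1) over [0, 3/2)
on [3/2, 4): add ∫ 5*t**3·t^(s-1) dt

5*(2*(3/2)**(s + 5/2)*(s + 3) - (3/2)**(s + 3)*(2*s + 5) + 4**(s + 3)*(2*s + 5))/((s + 3)*(2*s + 5))
  Re(s) > -5/2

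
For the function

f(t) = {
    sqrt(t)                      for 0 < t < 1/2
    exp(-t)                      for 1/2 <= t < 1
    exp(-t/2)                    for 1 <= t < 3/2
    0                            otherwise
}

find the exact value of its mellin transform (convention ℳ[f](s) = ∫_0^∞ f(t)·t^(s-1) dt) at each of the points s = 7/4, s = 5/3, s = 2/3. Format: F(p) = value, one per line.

breakpoints 1/2, 1: one integral from each of the 3 segments
segment [0, 1/2) carries sqrt(t); integrate it
on [1/2, 1) integrate f = exp(-t) against the kernel
the [1, 3/2) slice contributes ∫ exp(-t/2)·t^(s-1) dt

F(7/4) = -2*2**(3/4)*uppergamma(7/4, 3/4) - uppergamma(7/4, 1) + 2**(3/4)/18 + uppergamma(7/4, 1/2) + 2*2**(3/4)*uppergamma(7/4, 1/2)
F(5/3) = -2*2**(2/3)*uppergamma(5/3, 3/4) - uppergamma(5/3, 1) + 3*2**(5/6)/52 + uppergamma(5/3, 1/2) + 2*2**(2/3)*uppergamma(5/3, 1/2)
F(2/3) = -2**(2/3)*uppergamma(2/3, 3/4) - uppergamma(2/3, 1) + 3*2**(5/6)/14 + uppergamma(2/3, 1/2) + 2**(2/3)*uppergamma(2/3, 1/2)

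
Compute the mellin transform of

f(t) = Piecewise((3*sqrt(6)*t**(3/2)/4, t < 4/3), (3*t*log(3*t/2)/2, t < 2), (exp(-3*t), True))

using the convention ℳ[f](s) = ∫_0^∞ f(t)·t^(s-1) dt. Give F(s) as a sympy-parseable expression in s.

(-12**s*s*(2*s + 3)*log(4) - 12**s*(2*s + 3)*log(4) + 12**s*(4*s + 6) + 12**s*sqrt(2)*(4*s**2 + 8*s + 4) + 3*18**s*s*(2*s + 3)*log(3) + 18**s*(-6*s - 9) + 3*18**s*(2*s + 3)*log(3) + 3**s*(2*s + 3)*(s**2 + 2*s + 1)*uppergamma(s, 6))/(9**s*(2*s + 3)*(s**2 + 2*s + 1))
  Re(s) > -3/2

undo the common scale on t: t**(3/2) on [0, 2); t*log(t) on [2, 3); exp(-2*t) on [3, ∞)
slice at 4/3, 2, transform all 3 pieces, and sum them
piece [0, 4/3): integrate 3*sqrt(6)*t**(3/2)/4 against the kernel
the [4/3, 2) slice contributes ∫ 3*t*log(3*t/2)/2·t^(s-1) dt
[2, ∞) adds the kernel integral of exp(-3*t)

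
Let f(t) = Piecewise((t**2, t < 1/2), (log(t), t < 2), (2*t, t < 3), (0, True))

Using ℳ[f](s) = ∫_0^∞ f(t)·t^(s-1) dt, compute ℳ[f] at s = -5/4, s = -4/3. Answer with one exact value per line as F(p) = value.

F(-5/4) = 2**(1/4)*(-100*6**(3/4) - log(2**(15*sqrt(2) + 120)) + 146 + 288*sqrt(2))/75
F(-4/3) = 2**(1/3)*(-64*6**(2/3) - log(2**(12*2**(1/3) + 96)) + 120 + 183*2**(1/3))/64

summing 3 kernel integrals split by 1/2, 2 yields ℳ[f](s)
on [0, 1/2) integrate f = t**2 against the kernel
segment 1/2 to 2 holds log(t); add its integral
over [2, 3), the kernel integral of 2*t enters the sum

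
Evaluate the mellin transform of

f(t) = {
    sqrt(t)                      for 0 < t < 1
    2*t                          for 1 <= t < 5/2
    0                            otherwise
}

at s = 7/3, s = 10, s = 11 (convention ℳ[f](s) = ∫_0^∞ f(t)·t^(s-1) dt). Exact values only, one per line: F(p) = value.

decompose at 1; ℳ[f](s) sums the 2 pieces' integrals
piece [0, 1): integrate sqrt(t) against the kernel
segment [1, 5/2) carries 2*t; integrate it

F(7/3) = -21/85 + 75*2**(2/3)*5**(1/3)/16
F(10) = 1025370145/236544
F(11) = 1871729773/188416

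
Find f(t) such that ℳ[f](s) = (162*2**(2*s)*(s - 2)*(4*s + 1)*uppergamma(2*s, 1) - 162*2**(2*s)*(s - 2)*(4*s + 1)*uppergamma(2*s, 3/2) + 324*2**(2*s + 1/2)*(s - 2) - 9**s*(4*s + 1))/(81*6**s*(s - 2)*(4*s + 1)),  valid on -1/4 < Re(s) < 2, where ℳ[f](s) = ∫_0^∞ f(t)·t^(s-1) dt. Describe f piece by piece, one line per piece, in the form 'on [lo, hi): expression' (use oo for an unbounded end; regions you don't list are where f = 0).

back out the common scale on t: 3**(1/4)*t**(1/4) on [0, 4/3); exp(-sqrt(3)*sqrt(t)/2) on [4/3, 3); 1/(9*t**2) on [3, ∞)
back out the common scale on t: t**(1/4) on [0, 4); exp(-sqrt(t)/2) on [4, 9); t**(-2) on [9, ∞)
the power substitution comes off first: sqrt(t) on [0, 2); exp(-t/2) on [2, 3); t**(-4) on [3, ∞)
treat the 3 regions marked off by 2/3, 3/2 separately and sum
the [0, 2/3) slice contributes ∫ 6**(1/4)*t**(1/4)·t^(s-1) dt
[2/3, 3/2) adds the kernel integral of exp(-sqrt(6)*sqrt(t)/2)
∫ over [3/2, ∞) of 1/(36*t**2)·t^(s-1) joins the sum

on [0, 2/3): 6**(1/4)*t**(1/4)
on [2/3, 3/2): exp(-sqrt(6)*sqrt(t)/2)
on [3/2, oo): 1/(36*t**2)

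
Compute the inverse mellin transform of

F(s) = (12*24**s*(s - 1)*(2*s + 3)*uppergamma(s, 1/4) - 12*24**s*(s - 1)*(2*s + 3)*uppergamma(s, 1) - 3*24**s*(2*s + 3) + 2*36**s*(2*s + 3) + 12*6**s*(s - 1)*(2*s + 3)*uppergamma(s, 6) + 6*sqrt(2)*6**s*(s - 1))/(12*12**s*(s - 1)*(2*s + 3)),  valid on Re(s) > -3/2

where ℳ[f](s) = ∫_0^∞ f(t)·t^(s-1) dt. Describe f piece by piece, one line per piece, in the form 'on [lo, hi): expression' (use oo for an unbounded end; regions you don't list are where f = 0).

decompose at 1/2, 2, 3; ℳ[f](s) sums the 4 pieces' integrals
segment 0 to 1/2 holds t**(3/2); add its integral
for t in [1/2, 2): the term is ∫ exp(-t/2)·t^(s-1)
∫ over [2, 3) of 1/(2*t)·t^(s-1) joins the sum
segment 3 to ∞ holds exp(-2*t); add its integral

on [0, 1/2): t**(3/2)
on [1/2, 2): exp(-t/2)
on [2, 3): 1/(2*t)
on [3, oo): exp(-2*t)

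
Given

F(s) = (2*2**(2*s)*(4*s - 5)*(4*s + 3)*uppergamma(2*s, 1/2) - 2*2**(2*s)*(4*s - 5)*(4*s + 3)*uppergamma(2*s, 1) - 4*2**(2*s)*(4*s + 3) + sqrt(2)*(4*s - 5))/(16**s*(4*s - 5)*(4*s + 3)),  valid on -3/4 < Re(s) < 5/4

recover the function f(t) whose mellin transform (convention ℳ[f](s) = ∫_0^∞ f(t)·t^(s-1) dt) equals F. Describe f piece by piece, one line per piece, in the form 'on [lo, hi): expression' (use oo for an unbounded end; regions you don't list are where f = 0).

peel off the power substitution: 2*sqrt(2)*t**(3/2) on [0, 1/4); exp(-2*t) on [1/4, 1/2); sqrt(2)/(8*t**(5/2)) on [1/2, ∞)
back out the common scale on t: t**(3/2) on [0, 1/2); exp(-t) on [1/2, 1); t**(-5/2) on [1, ∞)
the 3 pieces separated at 1/16, 1/4 each add one integral
between 0 and 1/16 the integrand is 2*sqrt(2)*t**(3/4)·t^(s-1)
between 1/16 and 1/4 the integrand is exp(-2*sqrt(t))·t^(s-1)
the [1/4, ∞) slice contributes ∫ sqrt(2)/(8*t**(5/4))·t^(s-1) dt

on [0, 1/16): 2*sqrt(2)*t**(3/4)
on [1/16, 1/4): exp(-2*sqrt(t))
on [1/4, oo): sqrt(2)/(8*t**(5/4))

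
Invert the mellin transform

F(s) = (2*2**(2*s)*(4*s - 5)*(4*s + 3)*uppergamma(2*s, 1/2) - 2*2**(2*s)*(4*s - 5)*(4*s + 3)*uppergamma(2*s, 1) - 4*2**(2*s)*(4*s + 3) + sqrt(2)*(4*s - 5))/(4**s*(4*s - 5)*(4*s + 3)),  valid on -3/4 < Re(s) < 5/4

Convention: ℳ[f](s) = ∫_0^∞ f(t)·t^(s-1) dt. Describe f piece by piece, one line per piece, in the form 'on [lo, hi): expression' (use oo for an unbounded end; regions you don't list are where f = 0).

on [0, 1/4): t**(3/4)
on [1/4, 1): exp(-sqrt(t))
on [1, oo): t**(-5/4)

strip the power substitution: t**(3/2) on [0, 1/2); exp(-t) on [1/2, 1); t**(-5/2) on [1, ∞)
slice at 1/4, 1, transform all 3 pieces, and sum them
on [0, 1/4) integrate f = t**(3/4) against the kernel
piece [1/4, 1): integrate exp(-sqrt(t)) against the kernel
∫ t**(-5/4)·t^(s-1) over [1, ∞)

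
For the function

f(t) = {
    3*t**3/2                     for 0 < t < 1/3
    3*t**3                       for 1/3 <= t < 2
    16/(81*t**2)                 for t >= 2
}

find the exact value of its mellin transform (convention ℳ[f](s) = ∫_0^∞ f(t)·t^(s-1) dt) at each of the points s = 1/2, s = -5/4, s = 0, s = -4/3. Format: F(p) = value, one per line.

peel off the shared t-power: 3*t/2 on [0, 1/3); 3*t on [1/3, 2); 16/(81*t**4) on [2, ∞)
strip the common scale on t: t on [0, 1/2); 2*t on [1/2, 3); t**(-4) on [3, ∞)
decompose at 1/3, 2; ℳ[f](s) sums the 3 pieces' integrals
segment [0, 1/3) carries 3*t**3/2; integrate it
piece [1/3, 2): integrate 3*t**3 against the kernel
on [2, ∞): add ∫ 16/(81*t**2)·t^(s-1) dt

F(1/2) = sqrt(3)*(-27 + 11720*sqrt(6))/5103
F(-5/4) = -2*3**(1/4)/21 + 25300*2**(3/4)/7371
F(0) = 1297/162
F(-4/3) = 3**(1/3)*(-81 + 973*6**(2/3))/810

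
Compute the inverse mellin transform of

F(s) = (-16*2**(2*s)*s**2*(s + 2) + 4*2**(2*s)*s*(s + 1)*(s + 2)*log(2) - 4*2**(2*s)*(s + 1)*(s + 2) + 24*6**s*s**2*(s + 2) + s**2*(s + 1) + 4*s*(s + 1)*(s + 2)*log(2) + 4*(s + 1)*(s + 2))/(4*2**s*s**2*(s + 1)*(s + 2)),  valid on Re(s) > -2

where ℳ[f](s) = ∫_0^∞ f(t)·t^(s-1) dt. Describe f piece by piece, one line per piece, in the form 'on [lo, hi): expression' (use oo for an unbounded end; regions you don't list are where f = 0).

decompose at 1/2, 2; ℳ[f](s) sums the 3 pieces' integrals
on [0, 1/2): add ∫ t**2·t^(s-1) dt
piece [1/2, 2): integrate log(t) against the kernel
[2, 3) adds the kernel integral of 2*t

on [0, 1/2): t**2
on [1/2, 2): log(t)
on [2, 3): 2*t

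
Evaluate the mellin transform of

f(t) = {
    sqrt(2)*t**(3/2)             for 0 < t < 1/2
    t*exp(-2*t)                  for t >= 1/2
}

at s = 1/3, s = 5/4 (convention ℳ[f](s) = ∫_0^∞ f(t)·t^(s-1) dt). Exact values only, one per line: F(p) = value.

F(1/3) = 2**(2/3)*(11*uppergamma(4/3, 1) + 6)/44
F(5/4) = 2**(3/4)*(4 + 11*uppergamma(9/4, 1))/88

remove the shared t-power first: sqrt(2)*sqrt(t) on [0, 1/2); exp(-2*t) on [1/2, ∞)
undo the common scale on t: sqrt(t) on [0, 1); exp(-t) on [1, ∞)
decompose at 1/2; ℳ[f](s) sums the 2 pieces' integrals
∫ over [0, 1/2) of sqrt(2)*t**(3/2)·t^(s-1) joins the sum
the [1/2, ∞) slice contributes ∫ t*exp(-2*t)·t^(s-1) dt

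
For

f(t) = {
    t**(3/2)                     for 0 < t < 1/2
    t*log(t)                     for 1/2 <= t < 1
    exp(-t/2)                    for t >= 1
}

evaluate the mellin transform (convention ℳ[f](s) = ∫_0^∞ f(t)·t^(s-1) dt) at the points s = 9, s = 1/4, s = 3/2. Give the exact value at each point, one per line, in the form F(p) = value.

slice at 1/2, 1, transform all 3 pieces, and sum them
for t in [0, 1/2): the term is ∫ t**(3/2)·t^(s-1)
∫ t*log(t)·t^(s-1) over [1/2, 1)
∫ exp(-t/2)·t^(s-1) over [1, ∞)

F(9) = -1023/102400 + sqrt(2)/21504 + log(2)/10240 + 34035938*exp(-1/2)
F(1/4) = 2**(3/4)*(-112*2**(1/4) + 25*sqrt(2) + 70*log(2) + 56 + 175*sqrt(2)*uppergamma(1/4, 1/2))/350
F(3/2) = -71/600 + sqrt(2)/50 + sqrt(2)*log(2)/20 + sqrt(2)*sqrt(pi)*erfc(sqrt(2)/2) + 2*exp(-1/2)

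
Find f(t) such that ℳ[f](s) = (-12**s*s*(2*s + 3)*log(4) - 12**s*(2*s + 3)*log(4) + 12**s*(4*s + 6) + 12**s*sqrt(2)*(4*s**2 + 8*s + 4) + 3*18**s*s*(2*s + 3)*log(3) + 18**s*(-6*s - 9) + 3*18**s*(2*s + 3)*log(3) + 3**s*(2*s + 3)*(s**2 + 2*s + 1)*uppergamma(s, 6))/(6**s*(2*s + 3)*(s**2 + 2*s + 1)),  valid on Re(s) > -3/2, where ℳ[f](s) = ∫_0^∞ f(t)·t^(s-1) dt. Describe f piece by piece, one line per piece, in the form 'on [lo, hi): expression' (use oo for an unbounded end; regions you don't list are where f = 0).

split f at 2, 3: ℳ[f](s) collects 3 kernel integrals
on [0, 2): add ∫ t**(3/2)·t^(s-1) dt
on [2, 3): add ∫ t*log(t)·t^(s-1) dt
∫ over [3, ∞) of exp(-2*t)·t^(s-1) joins the sum

on [0, 2): t**(3/2)
on [2, 3): t*log(t)
on [3, oo): exp(-2*t)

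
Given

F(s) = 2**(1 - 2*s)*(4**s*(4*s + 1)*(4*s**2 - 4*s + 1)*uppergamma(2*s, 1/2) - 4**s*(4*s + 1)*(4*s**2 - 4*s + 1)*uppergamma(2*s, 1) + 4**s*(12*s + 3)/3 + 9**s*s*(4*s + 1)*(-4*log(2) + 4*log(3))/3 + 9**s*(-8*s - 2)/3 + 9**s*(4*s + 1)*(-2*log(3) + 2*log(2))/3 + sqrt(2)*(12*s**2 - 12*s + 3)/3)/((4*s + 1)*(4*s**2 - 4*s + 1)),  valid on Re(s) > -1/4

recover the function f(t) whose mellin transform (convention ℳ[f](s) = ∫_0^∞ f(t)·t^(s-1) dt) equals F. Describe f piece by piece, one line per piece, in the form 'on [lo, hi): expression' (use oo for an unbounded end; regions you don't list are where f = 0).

on [0, 1/4): t**(1/4)
on [1/4, 1): exp(-sqrt(t))
on [1, 9/4): log(sqrt(t))/sqrt(t)

undo the power substitution: sqrt(t) on [0, 1/2); exp(-t) on [1/2, 1); log(t)/t on [1, 3/2)
treat the 3 regions marked off by 1/4, 1 separately and sum
∫ t**(1/4)·t^(s-1) over [0, 1/4)
[1/4, 1) adds the kernel integral of exp(-sqrt(t))
over [1, 9/4), the kernel integral of log(sqrt(t))/sqrt(t) enters the sum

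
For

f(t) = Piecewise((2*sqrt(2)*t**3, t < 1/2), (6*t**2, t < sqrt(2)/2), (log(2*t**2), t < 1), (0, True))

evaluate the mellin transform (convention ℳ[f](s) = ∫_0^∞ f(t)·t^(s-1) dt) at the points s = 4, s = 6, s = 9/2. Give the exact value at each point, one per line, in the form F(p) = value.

back out the power substitution: 2*sqrt(2)*t**(3/2) on [0, 1/4); 6*t on [1/4, 1/2); log(2*t) on [1/2, 1)
invert the common scale on t to get t**(3/2) on [0, 1/2); 3*t on [1/2, 1); log(t) on [1, 2)
summing 3 kernel integrals split by 1/2, sqrt(2)/2 yields ℳ[f](s)
segment [0, 1/2) carries 2*sqrt(2)*t**3; integrate it
on [1/2, sqrt(2)/2) integrate f = 6*t**2 against the kernel
the [sqrt(2)/2, 1) slice contributes ∫ log(2*t**2)·t^(s-1) dt

F(4) = sqrt(2)/448 + 1/64 + log(2)/4
F(6) = -43/9216 + sqrt(2)/2304 + log(2)/6
F(9/2) = -1253/12960 - 3*sqrt(2)/416 + 295*2**(3/4)/4212 + 2*log(2)/9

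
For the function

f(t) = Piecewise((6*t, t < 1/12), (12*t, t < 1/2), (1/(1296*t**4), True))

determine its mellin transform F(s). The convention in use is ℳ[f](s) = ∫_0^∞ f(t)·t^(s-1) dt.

(970*6**s*s - 3890*6**s - 81*s + 324)/(162*12**s*(s**2 - 3*s - 4))
  -1 < Re(s) < 4

back out the common scale on t: 3*t on [0, 1/6); 6*t on [1/6, 1); 1/(81*t**4) on [1, ∞)
peel off the common scale on t: t on [0, 1/2); 2*t on [1/2, 3); t**(-4) on [3, ∞)
slice at 1/12, 1/2, transform all 3 pieces, and sum them
on [0, 1/12): add ∫ 6*t·t^(s-1) dt
segment 1/12 to 1/2 holds 12*t; add its integral
segment 1/2 to ∞ holds 1/(1296*t**4); add its integral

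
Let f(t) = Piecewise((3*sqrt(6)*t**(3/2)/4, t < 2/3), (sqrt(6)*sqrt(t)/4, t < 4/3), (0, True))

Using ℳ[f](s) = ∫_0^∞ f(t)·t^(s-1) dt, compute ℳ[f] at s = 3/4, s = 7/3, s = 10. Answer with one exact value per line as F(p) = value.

F(3/4) = 2*3**(1/4)*(2**(3/4) + 36)/135
F(7/3) = 4*2**(1/3)*3**(2/3)*(11 + 92*2**(5/6))/3519
F(10) = 19456/28520667 + 1048576*sqrt(2)/1240029

undo the common scale on t: t**(3/2) on [0, 1); sqrt(t)/2 on [1, 2)
back out the shared t-power: t on [0, 1); 1/2 on [1, 2)
treat the 2 regions marked off by 2/3 separately and sum
segment 0 to 2/3 holds 3*sqrt(6)*t**(3/2)/4; add its integral
on [2/3, 4/3): add ∫ sqrt(6)*sqrt(t)/4·t^(s-1) dt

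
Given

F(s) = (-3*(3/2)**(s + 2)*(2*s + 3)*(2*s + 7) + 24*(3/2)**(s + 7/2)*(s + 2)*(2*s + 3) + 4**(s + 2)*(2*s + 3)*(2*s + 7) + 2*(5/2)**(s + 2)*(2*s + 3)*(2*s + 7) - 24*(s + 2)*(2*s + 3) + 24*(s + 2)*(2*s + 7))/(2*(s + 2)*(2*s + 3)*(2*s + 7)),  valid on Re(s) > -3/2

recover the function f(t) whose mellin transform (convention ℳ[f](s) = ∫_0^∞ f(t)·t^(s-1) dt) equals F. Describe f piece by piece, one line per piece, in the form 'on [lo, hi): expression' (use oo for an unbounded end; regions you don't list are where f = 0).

breakpoints 1, 3/2, 5/2: one integral from each of the 4 segments
∫ 6*t**(3/2)·t^(s-1) over [0, 1)
∫ 6*t**(7/2)·t^(s-1) over [1, 3/2)
over [3/2, 5/2), the kernel integral of 3*t**2/2 enters the sum
segment 5/2 to 4 holds t**2/2; add its integral

on [0, 1): 6*t**(3/2)
on [1, 3/2): 6*t**(7/2)
on [3/2, 5/2): 3*t**2/2
on [5/2, 4): t**2/2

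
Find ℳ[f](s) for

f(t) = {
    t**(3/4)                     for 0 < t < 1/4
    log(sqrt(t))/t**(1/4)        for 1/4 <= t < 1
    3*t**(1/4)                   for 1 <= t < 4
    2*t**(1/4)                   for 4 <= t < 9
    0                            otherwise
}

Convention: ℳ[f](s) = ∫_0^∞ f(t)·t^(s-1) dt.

2**(1/2 - 2*s)*(-3*2**(2*s + 3/2)*(4*s + 3)*(16*s - (4*s + 1)**2) + 2**(2*s + 5/2)*(4*s + 1)*(4*s + 3) + 2**(4*s + 2)*(4*s + 3)*(16*s - (4*s + 1)**2) + 4*6**(2*s + 1/2)*(4*s + 3)*(16*s - (4*s + 1)**2) - 4*(4*s + 1)**2*(4*s + 3)*log(2) - 8*(4*s + 1)*(4*s + 3) + 8*(4*s + 1)*(4*s + 3)*log(2) + (4*s + 1)*(16*s - (4*s + 1)**2))/((4*s + 1)*(4*s + 3)*(16*s - (4*s + 1)**2))
  Re(s) > -3/4

strip the power substitution: t**(3/2) on [0, 1/2); log(t)/sqrt(t) on [1/2, 1); 3*sqrt(t) on [1, 2); …
invert the shared t-power to get t on [0, 1/2); log(t)/t on [1/2, 1); 3 on [1, 2); …
the 4 pieces separated at 1/4, 1, 4 each add one integral
segment 0 to 1/4 holds t**(3/4); add its integral
segment [1/4, 1) carries log(sqrt(t))/t**(1/4); integrate it
over [1, 4), the kernel integral of 3*t**(1/4) enters the sum
on [4, 9) integrate f = 2*t**(1/4) against the kernel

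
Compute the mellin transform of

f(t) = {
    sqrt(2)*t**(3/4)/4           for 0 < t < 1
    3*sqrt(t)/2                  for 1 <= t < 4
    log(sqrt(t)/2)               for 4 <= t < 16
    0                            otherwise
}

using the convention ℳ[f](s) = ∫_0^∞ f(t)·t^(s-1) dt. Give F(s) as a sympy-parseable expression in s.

(16**s*s*(2*s + 1)*(4*s + 3)*log(4)/2 - 16**s*(2*s + 1)*(4*s + 3)/2 + 6*2**(2*s)*s**2*(4*s + 3) + 4**s*(2*s + 1)*(4*s + 3)/2 + sqrt(2)*s**2*(2*s + 1) - 3*s**2*(4*s + 3))/(s**2*(2*s + 1)*(4*s + 3))
  Re(s) > -3/4

back out the power substitution: sqrt(2)*t**(3/2)/4 on [0, 1); 3*t/2 on [1, 2); log(t/2) on [2, 4)
strip the common scale on t: t**(3/2) on [0, 1/2); 3*t on [1/2, 1); log(t) on [1, 2)
split f at 1, 4: ℳ[f](s) collects 3 kernel integrals
piece [0, 1): integrate sqrt(2)*t**(3/4)/4 against the kernel
over [1, 4), the kernel integral of 3*sqrt(t)/2 enters the sum
over [4, 16), the kernel integral of log(sqrt(t)/2) enters the sum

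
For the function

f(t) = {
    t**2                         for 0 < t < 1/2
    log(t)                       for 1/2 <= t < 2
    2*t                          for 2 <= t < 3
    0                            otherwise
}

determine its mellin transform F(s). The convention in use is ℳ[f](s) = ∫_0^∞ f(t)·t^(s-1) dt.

(-16*2**(2*s)*s**2*(s + 2) + 4*2**(2*s)*s*(s + 1)*(s + 2)*log(2) - 4*2**(2*s)*(s + 1)*(s + 2) + 24*6**s*s**2*(s + 2) + s**2*(s + 1) + 4*s*(s + 1)*(s + 2)*log(2) + 4*(s + 1)*(s + 2))/(4*2**s*s**2*(s + 1)*(s + 2))
  Re(s) > -2

f breaks at 1/2, 2 into 3 integrals to sum
piece [0, 1/2): integrate t**2 against the kernel
on [1/2, 2): add ∫ log(t)·t^(s-1) dt
∫ over [2, 3) of 2*t·t^(s-1) joins the sum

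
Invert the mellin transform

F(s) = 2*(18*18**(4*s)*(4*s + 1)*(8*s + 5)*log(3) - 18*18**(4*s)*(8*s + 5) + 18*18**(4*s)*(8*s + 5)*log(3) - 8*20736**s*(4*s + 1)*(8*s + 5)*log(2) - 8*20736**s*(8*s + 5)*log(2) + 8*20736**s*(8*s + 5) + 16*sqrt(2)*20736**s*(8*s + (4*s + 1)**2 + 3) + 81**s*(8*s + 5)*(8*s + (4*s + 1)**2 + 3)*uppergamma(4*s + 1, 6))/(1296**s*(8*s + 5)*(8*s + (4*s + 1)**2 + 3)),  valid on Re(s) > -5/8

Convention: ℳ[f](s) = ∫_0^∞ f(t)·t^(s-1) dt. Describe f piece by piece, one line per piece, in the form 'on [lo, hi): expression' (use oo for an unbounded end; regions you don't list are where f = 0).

on [0, 16): t**(5/8)
on [16, 81): sqrt(t)*log(t**(1/4))
on [81, oo): t**(1/4)*exp(-2*t**(1/4))

the power substitution comes off first: t**(5/4) on [0, 4); t*log(sqrt(t)) on [4, 9); sqrt(t)*exp(-2*sqrt(t)) on [9, ∞)
undo the power substitution: t**(5/2) on [0, 2); t**2*log(t) on [2, 3); t*exp(-2*t) on [3, ∞)
undo the shared t-power: t**(3/2) on [0, 2); t*log(t) on [2, 3); exp(-2*t) on [3, ∞)
integrate the 3 segments split at 16, 81, then add the results
∫ t**(5/8)·t^(s-1) over [0, 16)
∫ over [16, 81) of sqrt(t)*log(t**(1/4))·t^(s-1) joins the sum
the [81, ∞) slice contributes ∫ t**(1/4)*exp(-2*t**(1/4))·t^(s-1) dt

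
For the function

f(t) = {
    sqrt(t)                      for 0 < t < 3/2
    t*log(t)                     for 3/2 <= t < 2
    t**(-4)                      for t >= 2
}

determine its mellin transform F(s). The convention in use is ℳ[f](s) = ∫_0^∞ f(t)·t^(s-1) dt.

(-32*2**(2*s)*(s - 4)*(2*s + 1) + 3**s*s*(s - 4)*(2*s + 1)*(-24*log(3) + 24*log(2)) + 3**s*(s - 4)*(2*s + 1)*(-24*log(3) + 24*log(2)) + 24*3**s*(s - 4)*(2*s + 1) + 16*3**s*sqrt(6)*(s - 4)*(s**2 + 2*s + 1) + 32*4**s*s*(s - 4)*(2*s + 1)*log(2) + 32*4**s*(s - 4)*(2*s + 1)*log(2) - 4**s*(2*s + 1)*(s**2 + 2*s + 1))/(16*2**s*(s - 4)*(2*s + 1)*(s**2 + 2*s + 1))
  -1/2 < Re(s) < 4

linearity at 3/2, 2 turns ℳ[f](s) into 3 summed integrals
for t in [0, 3/2): the term is ∫ sqrt(t)·t^(s-1)
for t in [3/2, 2): the term is ∫ t*log(t)·t^(s-1)
segment 2 to ∞ holds t**(-4); add its integral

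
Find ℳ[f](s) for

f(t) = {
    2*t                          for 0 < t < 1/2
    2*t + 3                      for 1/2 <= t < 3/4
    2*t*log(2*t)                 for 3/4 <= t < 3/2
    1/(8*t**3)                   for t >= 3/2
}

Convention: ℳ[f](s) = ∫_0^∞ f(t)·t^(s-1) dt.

(-162*2**s*s*(s - 3)*(s**2 + 2*s + 1) - 162*2**s*(s - 3)*(s**2 + 2*s + 1) - 81*3**s*s**2*(s - 3)*(s + 1)*log(3) + 81*3**s*s**2*(s - 3)*(s + 1)*log(2) - 81*3**s*s*(s - 3)*(s + 1)*log(3) + 81*3**s*s*(s - 3)*(s + 1)*log(2) + 81*3**s*s*(s - 3)*(s + 1) + 243*3**s*s*(s - 3)*(s**2 + 2*s + 1) + 162*3**s*(s - 3)*(s**2 + 2*s + 1) + 162*6**s*s**2*(s - 3)*(s + 1)*log(3) - 162*6**s*s*(s - 3)*(s + 1) + 162*6**s*s*(s - 3)*(s + 1)*log(3) - 2*6**s*s*(s + 1)*(s**2 + 2*s + 1))/(54*2**(2*s)*s*(s - 3)*(s + 1)*(s**2 + 2*s + 1))
  -1 < Re(s) < 3

peel off the common scale on t: t on [0, 1); t + 3 on [1, 3/2); t*log(t) on [3/2, 3); …
treat the 4 regions marked off by 1/2, 3/4, 3/2 separately and sum
on [0, 1/2) integrate f = 2*t against the kernel
the [1/2, 3/4) slice contributes ∫ (2*t + 3)·t^(s-1) dt
on [3/4, 3/2): add ∫ 2*t*log(2*t)·t^(s-1) dt
segment [3/2, ∞) carries 1/(8*t**3); integrate it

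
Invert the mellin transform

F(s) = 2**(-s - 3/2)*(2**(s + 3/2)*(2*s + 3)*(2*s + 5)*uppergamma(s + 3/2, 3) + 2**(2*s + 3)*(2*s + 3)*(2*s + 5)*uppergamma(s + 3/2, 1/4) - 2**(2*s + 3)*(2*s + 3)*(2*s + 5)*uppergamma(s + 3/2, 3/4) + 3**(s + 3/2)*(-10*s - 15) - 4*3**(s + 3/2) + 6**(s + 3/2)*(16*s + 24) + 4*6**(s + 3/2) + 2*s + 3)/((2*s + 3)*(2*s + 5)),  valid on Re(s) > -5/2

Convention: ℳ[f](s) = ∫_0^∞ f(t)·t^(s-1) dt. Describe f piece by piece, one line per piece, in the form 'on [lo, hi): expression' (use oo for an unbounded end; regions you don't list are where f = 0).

on [0, 1/2): t**(5/2)
on [1/2, 3/2): t**(3/2)*exp(-t/2)
on [3/2, 3): t**(3/2)*(t + 1)
on [3, oo): t**(3/2)*exp(-t)

remove the shared t-power first: t**(3/2) on [0, 1/2); sqrt(t)*exp(-t/2) on [1/2, 3/2); sqrt(t)*(t + 1) on [3/2, 3); …
reversing the shared t-power: t on [0, 1/2); exp(-t/2) on [1/2, 3/2); t + 1 on [3/2, 3); …
the 4 pieces separated at 1/2, 3/2, 3 each add one integral
for t in [0, 1/2): the term is ∫ t**(5/2)·t^(s-1)
over [1/2, 3/2), the kernel integral of t**(3/2)*exp(-t/2) enters the sum
∫ t**(3/2)*(t + 1)·t^(s-1) over [3/2, 3)
over [3, ∞), the kernel integral of t**(3/2)*exp(-t) enters the sum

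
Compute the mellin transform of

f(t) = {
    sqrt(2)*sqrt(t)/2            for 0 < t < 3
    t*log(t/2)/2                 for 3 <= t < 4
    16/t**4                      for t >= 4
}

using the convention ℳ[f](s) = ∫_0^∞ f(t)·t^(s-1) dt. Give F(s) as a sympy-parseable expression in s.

reversing the common scale on t: sqrt(t) on [0, 3/2); t*log(t) on [3/2, 2); t**(-4) on [2, ∞)
summing 3 kernel integrals split by 3, 4 yields ℳ[f](s)
between 0 and 3 the integrand is sqrt(2)*sqrt(t)/2·t^(s-1)
on [3, 4) integrate f = t*log(t/2)/2 against the kernel
∫ over [4, ∞) of 16/t**4·t^(s-1) joins the sum

(32*2**(2*s)*s*(s - 4)*(2*s + 1)*log(2) - 32*2**(2*s)*(s - 4)*(2*s + 1) + 32*2**(2*s)*(s - 4)*(2*s + 1)*log(2) + 3**s*s*(s - 4)*(2*s + 1)*(-24*log(3) + 24*log(2)) + 3**s*(s - 4)*(2*s + 1)*(-24*log(3) + 24*log(2)) + 24*3**s*(s - 4)*(2*s + 1) + 16*3**s*sqrt(6)*(s - 4)*(s**2 + 2*s + 1) - 4**s*(2*s + 1)*(s**2 + 2*s + 1))/(16*(s - 4)*(2*s + 1)*(s**2 + 2*s + 1))
  -1/2 < Re(s) < 4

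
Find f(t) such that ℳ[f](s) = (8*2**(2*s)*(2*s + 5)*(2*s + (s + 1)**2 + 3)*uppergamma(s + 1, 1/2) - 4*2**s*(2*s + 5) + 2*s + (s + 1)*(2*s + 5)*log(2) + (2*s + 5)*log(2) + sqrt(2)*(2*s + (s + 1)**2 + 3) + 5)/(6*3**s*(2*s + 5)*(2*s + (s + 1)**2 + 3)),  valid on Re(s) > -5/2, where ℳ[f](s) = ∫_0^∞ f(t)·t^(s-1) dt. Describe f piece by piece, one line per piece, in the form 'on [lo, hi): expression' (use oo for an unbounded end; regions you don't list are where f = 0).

on [0, 1/3): 3*sqrt(6)*t**(5/2)/4
on [1/3, 2/3): 3*t**2*log(3*t/2)/2
on [2/3, oo): t*exp(-3*t/4)

peel off the shared t-power: 3*sqrt(6)*t**(3/2)/4 on [0, 1/3); 3*t*log(3*t/2)/2 on [1/3, 2/3); exp(-3*t/4) on [2/3, ∞)
strip the common scale on t: t**(3/2) on [0, 1/2); t*log(t) on [1/2, 1); exp(-t/2) on [1, ∞)
linearity at 1/3, 2/3 turns ℳ[f](s) into 3 summed integrals
∫ 3*sqrt(6)*t**(5/2)/4·t^(s-1) over [0, 1/3)
piece [1/3, 2/3): integrate 3*t**2*log(3*t/2)/2 against the kernel
segment [2/3, ∞) carries t*exp(-3*t/4); integrate it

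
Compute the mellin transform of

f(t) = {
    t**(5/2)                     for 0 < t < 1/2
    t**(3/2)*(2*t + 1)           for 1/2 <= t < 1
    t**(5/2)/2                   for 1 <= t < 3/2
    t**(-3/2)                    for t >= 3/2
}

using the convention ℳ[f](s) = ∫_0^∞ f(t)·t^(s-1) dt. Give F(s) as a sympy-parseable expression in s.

remove the shared t-power first: sqrt(t) on [0, 1/2); (2*t + 1)/sqrt(t) on [1/2, 1); sqrt(t)/2 on [1, 3/2); …
back out the shared t-power: 1 on [0, 1/2); (2*t + 1)/t on [1/2, 1); 1/2 on [1, 3/2); …
reversing the shared t-power: t on [0, 1/2); 2*t + 1 on [1/2, 1); t/2 on [1, 3/2); …
along the cuts 1/2, 1, 3/2, ℳ[f](s) splits into 4 integrals
∫ over [0, 1/2) of t**(5/2)·t^(s-1) joins the sum
for t in [1/2, 1): the term is ∫ t**(3/2)*(2*t + 1)·t^(s-1)
on [1, 3/2) integrate f = t**(5/2)/2 against the kernel
∫ over [3/2, ∞) of t**(-3/2)·t^(s-1) joins the sum

(1440*2**s*s**2 + 576*2**s*s - 4104*2**s + 196*3**s*sqrt(6)*s**2 - 512*3**s*sqrt(6)*s - 1209*3**s*sqrt(6) - 216*sqrt(2)*s**2 - 144*sqrt(2)*s + 702*sqrt(2))/(72*2**s*(8*s**3 + 20*s**2 - 18*s - 45))
  -5/2 < Re(s) < 3/2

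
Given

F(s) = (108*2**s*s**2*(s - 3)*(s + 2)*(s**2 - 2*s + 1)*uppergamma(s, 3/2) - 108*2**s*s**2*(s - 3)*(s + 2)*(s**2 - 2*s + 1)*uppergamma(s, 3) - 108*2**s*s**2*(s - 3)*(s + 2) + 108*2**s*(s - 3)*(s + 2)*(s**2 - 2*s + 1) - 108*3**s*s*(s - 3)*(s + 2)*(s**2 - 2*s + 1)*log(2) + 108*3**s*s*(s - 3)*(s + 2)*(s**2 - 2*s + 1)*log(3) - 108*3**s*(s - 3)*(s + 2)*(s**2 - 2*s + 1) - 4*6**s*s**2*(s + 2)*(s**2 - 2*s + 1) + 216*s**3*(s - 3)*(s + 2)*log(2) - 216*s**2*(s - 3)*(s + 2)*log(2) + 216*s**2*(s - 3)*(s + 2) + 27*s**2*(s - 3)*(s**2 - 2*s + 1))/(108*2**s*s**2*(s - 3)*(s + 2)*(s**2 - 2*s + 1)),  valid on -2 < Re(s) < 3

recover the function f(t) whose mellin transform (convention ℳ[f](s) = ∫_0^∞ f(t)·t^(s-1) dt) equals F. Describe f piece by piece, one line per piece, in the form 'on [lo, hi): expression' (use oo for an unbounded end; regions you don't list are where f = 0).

cuts at 1/2, 1, 3/2, 3: linearity sums the 5 kernel integrals
the [0, 1/2) slice contributes ∫ t**2·t^(s-1) dt
on [1/2, 1): add ∫ log(t)/t·t^(s-1) dt
for t in [1, 3/2): the term is ∫ log(t)·t^(s-1)
[3/2, 3) adds the kernel integral of exp(-t)
segment [3, ∞) carries t**(-3); integrate it

on [0, 1/2): t**2
on [1/2, 1): log(t)/t
on [1, 3/2): log(t)
on [3/2, 3): exp(-t)
on [3, oo): t**(-3)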